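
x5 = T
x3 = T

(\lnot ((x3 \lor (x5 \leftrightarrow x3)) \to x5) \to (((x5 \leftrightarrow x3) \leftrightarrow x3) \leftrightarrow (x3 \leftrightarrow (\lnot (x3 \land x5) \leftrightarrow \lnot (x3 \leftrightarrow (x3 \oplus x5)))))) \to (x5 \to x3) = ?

x5 \leftrightarrow x3 = T \leftrightarrow T = T
x3 \lor (x5 \leftrightarrow x3) = T \lor T = T
(x3 \lor (x5 \leftrightarrow x3)) \to x5 = T \to T = T
\lnot ((x3 \lor (x5 \leftrightarrow x3)) \to x5) = \lnot T = F
x5 \leftrightarrow x3 = T \leftrightarrow T = T
(x5 \leftrightarrow x3) \leftrightarrow x3 = T \leftrightarrow T = T
x3 \land x5 = T \land T = T
\lnot (x3 \land x5) = \lnot T = F
x3 \oplus x5 = T \oplus T = F
x3 \leftrightarrow (x3 \oplus x5) = T \leftrightarrow F = F
\lnot (x3 \leftrightarrow (x3 \oplus x5)) = \lnot F = T
\lnot (x3 \land x5) \leftrightarrow \lnot (x3 \leftrightarrow (x3 \oplus x5)) = F \leftrightarrow T = F
x3 \leftrightarrow (\lnot (x3 \land x5) \leftrightarrow \lnot (x3 \leftrightarrow (x3 \oplus x5))) = T \leftrightarrow F = F
((x5 \leftrightarrow x3) \leftrightarrow x3) \leftrightarrow (x3 \leftrightarrow (\lnot (x3 \land x5) \leftrightarrow \lnot (x3 \leftrightarrow (x3 \oplus x5)))) = T \leftrightarrow F = F
\lnot ((x3 \lor (x5 \leftrightarrow x3)) \to x5) \to (((x5 \leftrightarrow x3) \leftrightarrow x3) \leftrightarrow (x3 \leftrightarrow (\lnot (x3 \land x5) \leftrightarrow \lnot (x3 \leftrightarrow (x3 \oplus x5))))) = F \to F = T
x5 \to x3 = T \to T = T
(\lnot ((x3 \lor (x5 \leftrightarrow x3)) \to x5) \to (((x5 \leftrightarrow x3) \leftrightarrow x3) \leftrightarrow (x3 \leftrightarrow (\lnot (x3 \land x5) \leftrightarrow \lnot (x3 \leftrightarrow (x3 \oplus x5)))))) \to (x5 \to x3) = T \to T = T

T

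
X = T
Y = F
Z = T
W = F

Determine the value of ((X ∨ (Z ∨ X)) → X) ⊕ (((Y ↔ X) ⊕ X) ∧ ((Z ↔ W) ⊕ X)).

F

Substituting X=T, Y=F, Z=T, W=F:
Z ∨ X = T ∨ T = T
X ∨ (Z ∨ X) = T ∨ T = T
(X ∨ (Z ∨ X)) → X = T → T = T
Y ↔ X = F ↔ T = F
(Y ↔ X) ⊕ X = F ⊕ T = T
Z ↔ W = T ↔ F = F
(Z ↔ W) ⊕ X = F ⊕ T = T
((Y ↔ X) ⊕ X) ∧ ((Z ↔ W) ⊕ X) = T ∧ T = T
((X ∨ (Z ∨ X)) → X) ⊕ (((Y ↔ X) ⊕ X) ∧ ((Z ↔ W) ⊕ X)) = T ⊕ T = F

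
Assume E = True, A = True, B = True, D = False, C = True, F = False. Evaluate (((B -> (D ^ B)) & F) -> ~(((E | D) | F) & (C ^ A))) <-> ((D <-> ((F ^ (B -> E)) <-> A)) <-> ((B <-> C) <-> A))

False

D ^ B = False ^ True = True
B -> (D ^ B) = True -> True = True
(B -> (D ^ B)) & F = True & False = False
E | D = True | False = True
(E | D) | F = True | False = True
C ^ A = True ^ True = False
((E | D) | F) & (C ^ A) = True & False = False
~(((E | D) | F) & (C ^ A)) = ~False = True
((B -> (D ^ B)) & F) -> ~(((E | D) | F) & (C ^ A)) = False -> True = True
B -> E = True -> True = True
F ^ (B -> E) = False ^ True = True
(F ^ (B -> E)) <-> A = True <-> True = True
D <-> ((F ^ (B -> E)) <-> A) = False <-> True = False
B <-> C = True <-> True = True
(B <-> C) <-> A = True <-> True = True
(D <-> ((F ^ (B -> E)) <-> A)) <-> ((B <-> C) <-> A) = False <-> True = False
(((B -> (D ^ B)) & F) -> ~(((E | D) | F) & (C ^ A))) <-> ((D <-> ((F ^ (B -> E)) <-> A)) <-> ((B <-> C) <-> A)) = True <-> False = False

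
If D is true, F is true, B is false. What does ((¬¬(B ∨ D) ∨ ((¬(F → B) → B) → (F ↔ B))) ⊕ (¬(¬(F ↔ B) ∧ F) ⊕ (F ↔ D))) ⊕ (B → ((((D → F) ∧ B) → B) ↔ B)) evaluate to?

True

B ∨ D = False ∨ True = True
¬(B ∨ D) = ¬True = False
¬¬(B ∨ D) = ¬False = True
F → B = True → False = False
¬(F → B) = ¬False = True
¬(F → B) → B = True → False = False
F ↔ B = True ↔ False = False
(¬(F → B) → B) → (F ↔ B) = False → False = True
¬¬(B ∨ D) ∨ ((¬(F → B) → B) → (F ↔ B)) = True ∨ True = True
F ↔ B = True ↔ False = False
¬(F ↔ B) = ¬False = True
¬(F ↔ B) ∧ F = True ∧ True = True
¬(¬(F ↔ B) ∧ F) = ¬True = False
F ↔ D = True ↔ True = True
¬(¬(F ↔ B) ∧ F) ⊕ (F ↔ D) = False ⊕ True = True
(¬¬(B ∨ D) ∨ ((¬(F → B) → B) → (F ↔ B))) ⊕ (¬(¬(F ↔ B) ∧ F) ⊕ (F ↔ D)) = True ⊕ True = False
D → F = True → True = True
(D → F) ∧ B = True ∧ False = False
((D → F) ∧ B) → B = False → False = True
(((D → F) ∧ B) → B) ↔ B = True ↔ False = False
B → ((((D → F) ∧ B) → B) ↔ B) = False → False = True
((¬¬(B ∨ D) ∨ ((¬(F → B) → B) → (F ↔ B))) ⊕ (¬(¬(F ↔ B) ∧ F) ⊕ (F ↔ D))) ⊕ (B → ((((D → F) ∧ B) → B) ↔ B)) = False ⊕ True = True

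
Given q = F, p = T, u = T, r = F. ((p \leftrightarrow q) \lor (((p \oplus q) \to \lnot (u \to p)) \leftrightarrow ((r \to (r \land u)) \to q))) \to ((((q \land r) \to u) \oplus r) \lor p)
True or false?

p \leftrightarrow q = T \leftrightarrow F = F
p \oplus q = T \oplus F = T
u \to p = T \to T = T
\lnot (u \to p) = \lnot T = F
(p \oplus q) \to \lnot (u \to p) = T \to F = F
r \land u = F \land T = F
r \to (r \land u) = F \to F = T
(r \to (r \land u)) \to q = T \to F = F
((p \oplus q) \to \lnot (u \to p)) \leftrightarrow ((r \to (r \land u)) \to q) = F \leftrightarrow F = T
(p \leftrightarrow q) \lor (((p \oplus q) \to \lnot (u \to p)) \leftrightarrow ((r \to (r \land u)) \to q)) = F \lor T = T
q \land r = F \land F = F
(q \land r) \to u = F \to T = T
((q \land r) \to u) \oplus r = T \oplus F = T
(((q \land r) \to u) \oplus r) \lor p = T \lor T = T
((p \leftrightarrow q) \lor (((p \oplus q) \to \lnot (u \to p)) \leftrightarrow ((r \to (r \land u)) \to q))) \to ((((q \land r) \to u) \oplus r) \lor p) = T \to T = T

T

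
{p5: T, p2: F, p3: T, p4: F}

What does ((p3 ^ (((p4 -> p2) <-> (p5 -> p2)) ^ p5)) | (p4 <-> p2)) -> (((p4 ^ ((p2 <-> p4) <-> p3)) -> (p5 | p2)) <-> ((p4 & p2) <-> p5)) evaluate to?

F

Substituting p5=T, p2=F, p3=T, p4=F:
p4 -> p2 = F -> F = T
p5 -> p2 = T -> F = F
(p4 -> p2) <-> (p5 -> p2) = T <-> F = F
((p4 -> p2) <-> (p5 -> p2)) ^ p5 = F ^ T = T
p3 ^ (((p4 -> p2) <-> (p5 -> p2)) ^ p5) = T ^ T = F
p4 <-> p2 = F <-> F = T
(p3 ^ (((p4 -> p2) <-> (p5 -> p2)) ^ p5)) | (p4 <-> p2) = F | T = T
p2 <-> p4 = F <-> F = T
(p2 <-> p4) <-> p3 = T <-> T = T
p4 ^ ((p2 <-> p4) <-> p3) = F ^ T = T
p5 | p2 = T | F = T
(p4 ^ ((p2 <-> p4) <-> p3)) -> (p5 | p2) = T -> T = T
p4 & p2 = F & F = F
(p4 & p2) <-> p5 = F <-> T = F
((p4 ^ ((p2 <-> p4) <-> p3)) -> (p5 | p2)) <-> ((p4 & p2) <-> p5) = T <-> F = F
((p3 ^ (((p4 -> p2) <-> (p5 -> p2)) ^ p5)) | (p4 <-> p2)) -> (((p4 ^ ((p2 <-> p4) <-> p3)) -> (p5 | p2)) <-> ((p4 & p2) <-> p5)) = T -> F = F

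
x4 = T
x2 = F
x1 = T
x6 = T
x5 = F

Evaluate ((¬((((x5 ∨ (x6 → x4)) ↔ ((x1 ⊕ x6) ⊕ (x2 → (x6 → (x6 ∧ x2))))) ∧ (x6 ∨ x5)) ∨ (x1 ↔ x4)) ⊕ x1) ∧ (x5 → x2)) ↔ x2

F

Substituting x4=T, x2=F, x1=T, x6=T, x5=F:
x6 → x4 = T → T = T
x5 ∨ (x6 → x4) = F ∨ T = T
x1 ⊕ x6 = T ⊕ T = F
x6 ∧ x2 = T ∧ F = F
x6 → (x6 ∧ x2) = T → F = F
x2 → (x6 → (x6 ∧ x2)) = F → F = T
(x1 ⊕ x6) ⊕ (x2 → (x6 → (x6 ∧ x2))) = F ⊕ T = T
(x5 ∨ (x6 → x4)) ↔ ((x1 ⊕ x6) ⊕ (x2 → (x6 → (x6 ∧ x2)))) = T ↔ T = T
x6 ∨ x5 = T ∨ F = T
((x5 ∨ (x6 → x4)) ↔ ((x1 ⊕ x6) ⊕ (x2 → (x6 → (x6 ∧ x2))))) ∧ (x6 ∨ x5) = T ∧ T = T
x1 ↔ x4 = T ↔ T = T
(((x5 ∨ (x6 → x4)) ↔ ((x1 ⊕ x6) ⊕ (x2 → (x6 → (x6 ∧ x2))))) ∧ (x6 ∨ x5)) ∨ (x1 ↔ x4) = T ∨ T = T
¬((((x5 ∨ (x6 → x4)) ↔ ((x1 ⊕ x6) ⊕ (x2 → (x6 → (x6 ∧ x2))))) ∧ (x6 ∨ x5)) ∨ (x1 ↔ x4)) = ¬T = F
¬((((x5 ∨ (x6 → x4)) ↔ ((x1 ⊕ x6) ⊕ (x2 → (x6 → (x6 ∧ x2))))) ∧ (x6 ∨ x5)) ∨ (x1 ↔ x4)) ⊕ x1 = F ⊕ T = T
x5 → x2 = F → F = T
(¬((((x5 ∨ (x6 → x4)) ↔ ((x1 ⊕ x6) ⊕ (x2 → (x6 → (x6 ∧ x2))))) ∧ (x6 ∨ x5)) ∨ (x1 ↔ x4)) ⊕ x1) ∧ (x5 → x2) = T ∧ T = T
((¬((((x5 ∨ (x6 → x4)) ↔ ((x1 ⊕ x6) ⊕ (x2 → (x6 → (x6 ∧ x2))))) ∧ (x6 ∨ x5)) ∨ (x1 ↔ x4)) ⊕ x1) ∧ (x5 → x2)) ↔ x2 = T ↔ F = F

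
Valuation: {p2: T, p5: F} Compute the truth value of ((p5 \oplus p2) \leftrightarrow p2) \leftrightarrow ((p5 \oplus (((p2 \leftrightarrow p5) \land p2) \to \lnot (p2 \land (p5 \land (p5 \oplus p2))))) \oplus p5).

p5 \oplus p2 = F \oplus T = T
(p5 \oplus p2) \leftrightarrow p2 = T \leftrightarrow T = T
p2 \leftrightarrow p5 = T \leftrightarrow F = F
(p2 \leftrightarrow p5) \land p2 = F \land T = F
p5 \oplus p2 = F \oplus T = T
p5 \land (p5 \oplus p2) = F \land T = F
p2 \land (p5 \land (p5 \oplus p2)) = T \land F = F
\lnot (p2 \land (p5 \land (p5 \oplus p2))) = \lnot F = T
((p2 \leftrightarrow p5) \land p2) \to \lnot (p2 \land (p5 \land (p5 \oplus p2))) = F \to T = T
p5 \oplus (((p2 \leftrightarrow p5) \land p2) \to \lnot (p2 \land (p5 \land (p5 \oplus p2)))) = F \oplus T = T
(p5 \oplus (((p2 \leftrightarrow p5) \land p2) \to \lnot (p2 \land (p5 \land (p5 \oplus p2))))) \oplus p5 = T \oplus F = T
((p5 \oplus p2) \leftrightarrow p2) \leftrightarrow ((p5 \oplus (((p2 \leftrightarrow p5) \land p2) \to \lnot (p2 \land (p5 \land (p5 \oplus p2))))) \oplus p5) = T \leftrightarrow T = T

T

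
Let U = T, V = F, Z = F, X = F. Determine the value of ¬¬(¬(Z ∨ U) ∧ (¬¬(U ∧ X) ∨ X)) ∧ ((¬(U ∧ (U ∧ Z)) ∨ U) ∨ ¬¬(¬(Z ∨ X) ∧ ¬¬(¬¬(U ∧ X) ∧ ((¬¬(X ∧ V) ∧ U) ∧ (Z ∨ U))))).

F

Z ∨ U = F ∨ T = T
¬(Z ∨ U) = ¬T = F
U ∧ X = T ∧ F = F
¬(U ∧ X) = ¬F = T
¬¬(U ∧ X) = ¬T = F
¬¬(U ∧ X) ∨ X = F ∨ F = F
¬(Z ∨ U) ∧ (¬¬(U ∧ X) ∨ X) = F ∧ F = F
¬(¬(Z ∨ U) ∧ (¬¬(U ∧ X) ∨ X)) = ¬F = T
¬¬(¬(Z ∨ U) ∧ (¬¬(U ∧ X) ∨ X)) = ¬T = F
U ∧ Z = T ∧ F = F
U ∧ (U ∧ Z) = T ∧ F = F
¬(U ∧ (U ∧ Z)) = ¬F = T
¬(U ∧ (U ∧ Z)) ∨ U = T ∨ T = T
Z ∨ X = F ∨ F = F
¬(Z ∨ X) = ¬F = T
U ∧ X = T ∧ F = F
¬(U ∧ X) = ¬F = T
¬¬(U ∧ X) = ¬T = F
X ∧ V = F ∧ F = F
¬(X ∧ V) = ¬F = T
¬¬(X ∧ V) = ¬T = F
¬¬(X ∧ V) ∧ U = F ∧ T = F
Z ∨ U = F ∨ T = T
(¬¬(X ∧ V) ∧ U) ∧ (Z ∨ U) = F ∧ T = F
¬¬(U ∧ X) ∧ ((¬¬(X ∧ V) ∧ U) ∧ (Z ∨ U)) = F ∧ F = F
¬(¬¬(U ∧ X) ∧ ((¬¬(X ∧ V) ∧ U) ∧ (Z ∨ U))) = ¬F = T
¬¬(¬¬(U ∧ X) ∧ ((¬¬(X ∧ V) ∧ U) ∧ (Z ∨ U))) = ¬T = F
¬(Z ∨ X) ∧ ¬¬(¬¬(U ∧ X) ∧ ((¬¬(X ∧ V) ∧ U) ∧ (Z ∨ U))) = T ∧ F = F
¬(¬(Z ∨ X) ∧ ¬¬(¬¬(U ∧ X) ∧ ((¬¬(X ∧ V) ∧ U) ∧ (Z ∨ U)))) = ¬F = T
¬¬(¬(Z ∨ X) ∧ ¬¬(¬¬(U ∧ X) ∧ ((¬¬(X ∧ V) ∧ U) ∧ (Z ∨ U)))) = ¬T = F
(¬(U ∧ (U ∧ Z)) ∨ U) ∨ ¬¬(¬(Z ∨ X) ∧ ¬¬(¬¬(U ∧ X) ∧ ((¬¬(X ∧ V) ∧ U) ∧ (Z ∨ U)))) = T ∨ F = T
¬¬(¬(Z ∨ U) ∧ (¬¬(U ∧ X) ∨ X)) ∧ ((¬(U ∧ (U ∧ Z)) ∨ U) ∨ ¬¬(¬(Z ∨ X) ∧ ¬¬(¬¬(U ∧ X) ∧ ((¬¬(X ∧ V) ∧ U) ∧ (Z ∨ U))))) = F ∧ T = F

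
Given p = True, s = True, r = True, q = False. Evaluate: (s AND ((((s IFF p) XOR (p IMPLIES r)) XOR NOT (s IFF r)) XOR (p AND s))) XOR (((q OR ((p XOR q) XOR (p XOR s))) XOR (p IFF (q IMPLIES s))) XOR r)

False

Substituting p=True, s=True, r=True, q=False:
s IFF p = True IFF True = True
p IMPLIES r = True IMPLIES True = True
(s IFF p) XOR (p IMPLIES r) = True XOR True = False
s IFF r = True IFF True = True
NOT (s IFF r) = NOT True = False
((s IFF p) XOR (p IMPLIES r)) XOR NOT (s IFF r) = False XOR False = False
p AND s = True AND True = True
(((s IFF p) XOR (p IMPLIES r)) XOR NOT (s IFF r)) XOR (p AND s) = False XOR True = True
s AND ((((s IFF p) XOR (p IMPLIES r)) XOR NOT (s IFF r)) XOR (p AND s)) = True AND True = True
p XOR q = True XOR False = True
p XOR s = True XOR True = False
(p XOR q) XOR (p XOR s) = True XOR False = True
q OR ((p XOR q) XOR (p XOR s)) = False OR True = True
q IMPLIES s = False IMPLIES True = True
p IFF (q IMPLIES s) = True IFF True = True
(q OR ((p XOR q) XOR (p XOR s))) XOR (p IFF (q IMPLIES s)) = True XOR True = False
((q OR ((p XOR q) XOR (p XOR s))) XOR (p IFF (q IMPLIES s))) XOR r = False XOR True = True
(s AND ((((s IFF p) XOR (p IMPLIES r)) XOR NOT (s IFF r)) XOR (p AND s))) XOR (((q OR ((p XOR q) XOR (p XOR s))) XOR (p IFF (q IMPLIES s))) XOR r) = True XOR True = False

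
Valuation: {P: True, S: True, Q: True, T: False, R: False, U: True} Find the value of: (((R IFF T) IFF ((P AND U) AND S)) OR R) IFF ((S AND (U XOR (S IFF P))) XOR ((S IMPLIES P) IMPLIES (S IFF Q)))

R IFF T = False IFF False = True
P AND U = True AND True = True
(P AND U) AND S = True AND True = True
(R IFF T) IFF ((P AND U) AND S) = True IFF True = True
((R IFF T) IFF ((P AND U) AND S)) OR R = True OR False = True
S IFF P = True IFF True = True
U XOR (S IFF P) = True XOR True = False
S AND (U XOR (S IFF P)) = True AND False = False
S IMPLIES P = True IMPLIES True = True
S IFF Q = True IFF True = True
(S IMPLIES P) IMPLIES (S IFF Q) = True IMPLIES True = True
(S AND (U XOR (S IFF P))) XOR ((S IMPLIES P) IMPLIES (S IFF Q)) = False XOR True = True
(((R IFF T) IFF ((P AND U) AND S)) OR R) IFF ((S AND (U XOR (S IFF P))) XOR ((S IMPLIES P) IMPLIES (S IFF Q))) = True IFF True = True

True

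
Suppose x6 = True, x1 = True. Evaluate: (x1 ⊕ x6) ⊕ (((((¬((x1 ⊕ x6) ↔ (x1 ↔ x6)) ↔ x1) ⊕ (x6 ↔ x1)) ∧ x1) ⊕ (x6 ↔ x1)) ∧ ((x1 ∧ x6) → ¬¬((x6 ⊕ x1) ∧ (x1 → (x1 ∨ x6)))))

False

x1 ⊕ x6 = True ⊕ True = False
x1 ⊕ x6 = True ⊕ True = False
x1 ↔ x6 = True ↔ True = True
(x1 ⊕ x6) ↔ (x1 ↔ x6) = False ↔ True = False
¬((x1 ⊕ x6) ↔ (x1 ↔ x6)) = ¬False = True
¬((x1 ⊕ x6) ↔ (x1 ↔ x6)) ↔ x1 = True ↔ True = True
x6 ↔ x1 = True ↔ True = True
(¬((x1 ⊕ x6) ↔ (x1 ↔ x6)) ↔ x1) ⊕ (x6 ↔ x1) = True ⊕ True = False
((¬((x1 ⊕ x6) ↔ (x1 ↔ x6)) ↔ x1) ⊕ (x6 ↔ x1)) ∧ x1 = False ∧ True = False
x6 ↔ x1 = True ↔ True = True
(((¬((x1 ⊕ x6) ↔ (x1 ↔ x6)) ↔ x1) ⊕ (x6 ↔ x1)) ∧ x1) ⊕ (x6 ↔ x1) = False ⊕ True = True
x1 ∧ x6 = True ∧ True = True
x6 ⊕ x1 = True ⊕ True = False
x1 ∨ x6 = True ∨ True = True
x1 → (x1 ∨ x6) = True → True = True
(x6 ⊕ x1) ∧ (x1 → (x1 ∨ x6)) = False ∧ True = False
¬((x6 ⊕ x1) ∧ (x1 → (x1 ∨ x6))) = ¬False = True
¬¬((x6 ⊕ x1) ∧ (x1 → (x1 ∨ x6))) = ¬True = False
(x1 ∧ x6) → ¬¬((x6 ⊕ x1) ∧ (x1 → (x1 ∨ x6))) = True → False = False
((((¬((x1 ⊕ x6) ↔ (x1 ↔ x6)) ↔ x1) ⊕ (x6 ↔ x1)) ∧ x1) ⊕ (x6 ↔ x1)) ∧ ((x1 ∧ x6) → ¬¬((x6 ⊕ x1) ∧ (x1 → (x1 ∨ x6)))) = True ∧ False = False
(x1 ⊕ x6) ⊕ (((((¬((x1 ⊕ x6) ↔ (x1 ↔ x6)) ↔ x1) ⊕ (x6 ↔ x1)) ∧ x1) ⊕ (x6 ↔ x1)) ∧ ((x1 ∧ x6) → ¬¬((x6 ⊕ x1) ∧ (x1 → (x1 ∨ x6))))) = False ⊕ False = False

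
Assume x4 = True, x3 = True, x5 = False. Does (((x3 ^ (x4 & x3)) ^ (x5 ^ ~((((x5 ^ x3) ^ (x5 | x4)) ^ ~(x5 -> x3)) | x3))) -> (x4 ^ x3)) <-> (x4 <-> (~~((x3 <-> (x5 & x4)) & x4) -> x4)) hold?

x4 & x3 = True & True = True
x3 ^ (x4 & x3) = True ^ True = False
x5 ^ x3 = False ^ True = True
x5 | x4 = False | True = True
(x5 ^ x3) ^ (x5 | x4) = True ^ True = False
x5 -> x3 = False -> True = True
~(x5 -> x3) = ~True = False
((x5 ^ x3) ^ (x5 | x4)) ^ ~(x5 -> x3) = False ^ False = False
(((x5 ^ x3) ^ (x5 | x4)) ^ ~(x5 -> x3)) | x3 = False | True = True
~((((x5 ^ x3) ^ (x5 | x4)) ^ ~(x5 -> x3)) | x3) = ~True = False
x5 ^ ~((((x5 ^ x3) ^ (x5 | x4)) ^ ~(x5 -> x3)) | x3) = False ^ False = False
(x3 ^ (x4 & x3)) ^ (x5 ^ ~((((x5 ^ x3) ^ (x5 | x4)) ^ ~(x5 -> x3)) | x3)) = False ^ False = False
x4 ^ x3 = True ^ True = False
((x3 ^ (x4 & x3)) ^ (x5 ^ ~((((x5 ^ x3) ^ (x5 | x4)) ^ ~(x5 -> x3)) | x3))) -> (x4 ^ x3) = False -> False = True
x5 & x4 = False & True = False
x3 <-> (x5 & x4) = True <-> False = False
(x3 <-> (x5 & x4)) & x4 = False & True = False
~((x3 <-> (x5 & x4)) & x4) = ~False = True
~~((x3 <-> (x5 & x4)) & x4) = ~True = False
~~((x3 <-> (x5 & x4)) & x4) -> x4 = False -> True = True
x4 <-> (~~((x3 <-> (x5 & x4)) & x4) -> x4) = True <-> True = True
(((x3 ^ (x4 & x3)) ^ (x5 ^ ~((((x5 ^ x3) ^ (x5 | x4)) ^ ~(x5 -> x3)) | x3))) -> (x4 ^ x3)) <-> (x4 <-> (~~((x3 <-> (x5 & x4)) & x4) -> x4)) = True <-> True = True

True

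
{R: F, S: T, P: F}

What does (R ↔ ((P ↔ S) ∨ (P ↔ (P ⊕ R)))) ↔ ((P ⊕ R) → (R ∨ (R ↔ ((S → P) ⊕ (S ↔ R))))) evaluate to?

F

P ↔ S = F ↔ T = F
P ⊕ R = F ⊕ F = F
P ↔ (P ⊕ R) = F ↔ F = T
(P ↔ S) ∨ (P ↔ (P ⊕ R)) = F ∨ T = T
R ↔ ((P ↔ S) ∨ (P ↔ (P ⊕ R))) = F ↔ T = F
P ⊕ R = F ⊕ F = F
S → P = T → F = F
S ↔ R = T ↔ F = F
(S → P) ⊕ (S ↔ R) = F ⊕ F = F
R ↔ ((S → P) ⊕ (S ↔ R)) = F ↔ F = T
R ∨ (R ↔ ((S → P) ⊕ (S ↔ R))) = F ∨ T = T
(P ⊕ R) → (R ∨ (R ↔ ((S → P) ⊕ (S ↔ R)))) = F → T = T
(R ↔ ((P ↔ S) ∨ (P ↔ (P ⊕ R)))) ↔ ((P ⊕ R) → (R ∨ (R ↔ ((S → P) ⊕ (S ↔ R))))) = F ↔ T = F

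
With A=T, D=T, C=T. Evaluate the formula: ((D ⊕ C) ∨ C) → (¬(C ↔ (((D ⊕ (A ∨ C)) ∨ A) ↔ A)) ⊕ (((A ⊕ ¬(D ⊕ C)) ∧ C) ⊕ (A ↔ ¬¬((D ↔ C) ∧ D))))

T

D ⊕ C = T ⊕ T = F
(D ⊕ C) ∨ C = F ∨ T = T
A ∨ C = T ∨ T = T
D ⊕ (A ∨ C) = T ⊕ T = F
(D ⊕ (A ∨ C)) ∨ A = F ∨ T = T
((D ⊕ (A ∨ C)) ∨ A) ↔ A = T ↔ T = T
C ↔ (((D ⊕ (A ∨ C)) ∨ A) ↔ A) = T ↔ T = T
¬(C ↔ (((D ⊕ (A ∨ C)) ∨ A) ↔ A)) = ¬T = F
D ⊕ C = T ⊕ T = F
¬(D ⊕ C) = ¬F = T
A ⊕ ¬(D ⊕ C) = T ⊕ T = F
(A ⊕ ¬(D ⊕ C)) ∧ C = F ∧ T = F
D ↔ C = T ↔ T = T
(D ↔ C) ∧ D = T ∧ T = T
¬((D ↔ C) ∧ D) = ¬T = F
¬¬((D ↔ C) ∧ D) = ¬F = T
A ↔ ¬¬((D ↔ C) ∧ D) = T ↔ T = T
((A ⊕ ¬(D ⊕ C)) ∧ C) ⊕ (A ↔ ¬¬((D ↔ C) ∧ D)) = F ⊕ T = T
¬(C ↔ (((D ⊕ (A ∨ C)) ∨ A) ↔ A)) ⊕ (((A ⊕ ¬(D ⊕ C)) ∧ C) ⊕ (A ↔ ¬¬((D ↔ C) ∧ D))) = F ⊕ T = T
((D ⊕ C) ∨ C) → (¬(C ↔ (((D ⊕ (A ∨ C)) ∨ A) ↔ A)) ⊕ (((A ⊕ ¬(D ⊕ C)) ∧ C) ⊕ (A ↔ ¬¬((D ↔ C) ∧ D)))) = T → T = T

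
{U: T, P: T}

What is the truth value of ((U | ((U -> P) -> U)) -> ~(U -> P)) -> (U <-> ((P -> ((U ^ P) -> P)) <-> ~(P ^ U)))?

Substituting U=T, P=T:
U -> P = T -> T = T
(U -> P) -> U = T -> T = T
U | ((U -> P) -> U) = T | T = T
U -> P = T -> T = T
~(U -> P) = ~T = F
(U | ((U -> P) -> U)) -> ~(U -> P) = T -> F = F
U ^ P = T ^ T = F
(U ^ P) -> P = F -> T = T
P -> ((U ^ P) -> P) = T -> T = T
P ^ U = T ^ T = F
~(P ^ U) = ~F = T
(P -> ((U ^ P) -> P)) <-> ~(P ^ U) = T <-> T = T
U <-> ((P -> ((U ^ P) -> P)) <-> ~(P ^ U)) = T <-> T = T
((U | ((U -> P) -> U)) -> ~(U -> P)) -> (U <-> ((P -> ((U ^ P) -> P)) <-> ~(P ^ U))) = F -> T = T

T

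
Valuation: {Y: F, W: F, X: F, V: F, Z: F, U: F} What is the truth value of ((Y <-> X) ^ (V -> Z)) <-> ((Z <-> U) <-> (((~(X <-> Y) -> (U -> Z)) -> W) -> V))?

Y <-> X = F <-> F = T
V -> Z = F -> F = T
(Y <-> X) ^ (V -> Z) = T ^ T = F
Z <-> U = F <-> F = T
X <-> Y = F <-> F = T
~(X <-> Y) = ~T = F
U -> Z = F -> F = T
~(X <-> Y) -> (U -> Z) = F -> T = T
(~(X <-> Y) -> (U -> Z)) -> W = T -> F = F
((~(X <-> Y) -> (U -> Z)) -> W) -> V = F -> F = T
(Z <-> U) <-> (((~(X <-> Y) -> (U -> Z)) -> W) -> V) = T <-> T = T
((Y <-> X) ^ (V -> Z)) <-> ((Z <-> U) <-> (((~(X <-> Y) -> (U -> Z)) -> W) -> V)) = F <-> T = F

F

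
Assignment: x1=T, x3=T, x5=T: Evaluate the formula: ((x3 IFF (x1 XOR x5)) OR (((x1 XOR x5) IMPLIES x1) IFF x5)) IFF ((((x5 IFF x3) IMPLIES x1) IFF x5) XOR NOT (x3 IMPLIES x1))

T

x1 XOR x5 = T XOR T = F
x3 IFF (x1 XOR x5) = T IFF F = F
x1 XOR x5 = T XOR T = F
(x1 XOR x5) IMPLIES x1 = F IMPLIES T = T
((x1 XOR x5) IMPLIES x1) IFF x5 = T IFF T = T
(x3 IFF (x1 XOR x5)) OR (((x1 XOR x5) IMPLIES x1) IFF x5) = F OR T = T
x5 IFF x3 = T IFF T = T
(x5 IFF x3) IMPLIES x1 = T IMPLIES T = T
((x5 IFF x3) IMPLIES x1) IFF x5 = T IFF T = T
x3 IMPLIES x1 = T IMPLIES T = T
NOT (x3 IMPLIES x1) = NOT T = F
(((x5 IFF x3) IMPLIES x1) IFF x5) XOR NOT (x3 IMPLIES x1) = T XOR F = T
((x3 IFF (x1 XOR x5)) OR (((x1 XOR x5) IMPLIES x1) IFF x5)) IFF ((((x5 IFF x3) IMPLIES x1) IFF x5) XOR NOT (x3 IMPLIES x1)) = T IFF T = T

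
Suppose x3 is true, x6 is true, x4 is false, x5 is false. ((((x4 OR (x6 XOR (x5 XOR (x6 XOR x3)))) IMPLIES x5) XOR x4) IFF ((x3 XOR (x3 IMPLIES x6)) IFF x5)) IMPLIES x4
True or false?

True

Substituting x3=True, x6=True, x4=False, x5=False:
x6 XOR x3 = True XOR True = False
x5 XOR (x6 XOR x3) = False XOR False = False
x6 XOR (x5 XOR (x6 XOR x3)) = True XOR False = True
x4 OR (x6 XOR (x5 XOR (x6 XOR x3))) = False OR True = True
(x4 OR (x6 XOR (x5 XOR (x6 XOR x3)))) IMPLIES x5 = True IMPLIES False = False
((x4 OR (x6 XOR (x5 XOR (x6 XOR x3)))) IMPLIES x5) XOR x4 = False XOR False = False
x3 IMPLIES x6 = True IMPLIES True = True
x3 XOR (x3 IMPLIES x6) = True XOR True = False
(x3 XOR (x3 IMPLIES x6)) IFF x5 = False IFF False = True
(((x4 OR (x6 XOR (x5 XOR (x6 XOR x3)))) IMPLIES x5) XOR x4) IFF ((x3 XOR (x3 IMPLIES x6)) IFF x5) = False IFF True = False
((((x4 OR (x6 XOR (x5 XOR (x6 XOR x3)))) IMPLIES x5) XOR x4) IFF ((x3 XOR (x3 IMPLIES x6)) IFF x5)) IMPLIES x4 = False IMPLIES False = True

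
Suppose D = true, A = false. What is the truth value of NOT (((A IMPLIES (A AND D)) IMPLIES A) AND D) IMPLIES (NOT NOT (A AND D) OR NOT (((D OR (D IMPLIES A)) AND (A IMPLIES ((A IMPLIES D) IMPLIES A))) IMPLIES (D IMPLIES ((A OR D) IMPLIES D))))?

Substituting D=true, A=false:
A AND D = false AND true = false
A IMPLIES (A AND D) = false IMPLIES false = true
(A IMPLIES (A AND D)) IMPLIES A = true IMPLIES false = false
((A IMPLIES (A AND D)) IMPLIES A) AND D = false AND true = false
NOT (((A IMPLIES (A AND D)) IMPLIES A) AND D) = NOT false = true
A AND D = false AND true = false
NOT (A AND D) = NOT false = true
NOT NOT (A AND D) = NOT true = false
D IMPLIES A = true IMPLIES false = false
D OR (D IMPLIES A) = true OR false = true
A IMPLIES D = false IMPLIES true = true
(A IMPLIES D) IMPLIES A = true IMPLIES false = false
A IMPLIES ((A IMPLIES D) IMPLIES A) = false IMPLIES false = true
(D OR (D IMPLIES A)) AND (A IMPLIES ((A IMPLIES D) IMPLIES A)) = true AND true = true
A OR D = false OR true = true
(A OR D) IMPLIES D = true IMPLIES true = true
D IMPLIES ((A OR D) IMPLIES D) = true IMPLIES true = true
((D OR (D IMPLIES A)) AND (A IMPLIES ((A IMPLIES D) IMPLIES A))) IMPLIES (D IMPLIES ((A OR D) IMPLIES D)) = true IMPLIES true = true
NOT (((D OR (D IMPLIES A)) AND (A IMPLIES ((A IMPLIES D) IMPLIES A))) IMPLIES (D IMPLIES ((A OR D) IMPLIES D))) = NOT true = false
NOT NOT (A AND D) OR NOT (((D OR (D IMPLIES A)) AND (A IMPLIES ((A IMPLIES D) IMPLIES A))) IMPLIES (D IMPLIES ((A OR D) IMPLIES D))) = false OR false = false
NOT (((A IMPLIES (A AND D)) IMPLIES A) AND D) IMPLIES (NOT NOT (A AND D) OR NOT (((D OR (D IMPLIES A)) AND (A IMPLIES ((A IMPLIES D) IMPLIES A))) IMPLIES (D IMPLIES ((A OR D) IMPLIES D)))) = true IMPLIES false = false

false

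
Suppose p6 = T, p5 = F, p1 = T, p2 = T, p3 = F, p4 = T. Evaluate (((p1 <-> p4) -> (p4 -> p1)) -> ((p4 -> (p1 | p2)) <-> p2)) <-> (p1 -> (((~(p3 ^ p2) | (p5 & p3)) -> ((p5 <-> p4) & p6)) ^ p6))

F

p1 <-> p4 = T <-> T = T
p4 -> p1 = T -> T = T
(p1 <-> p4) -> (p4 -> p1) = T -> T = T
p1 | p2 = T | T = T
p4 -> (p1 | p2) = T -> T = T
(p4 -> (p1 | p2)) <-> p2 = T <-> T = T
((p1 <-> p4) -> (p4 -> p1)) -> ((p4 -> (p1 | p2)) <-> p2) = T -> T = T
p3 ^ p2 = F ^ T = T
~(p3 ^ p2) = ~T = F
p5 & p3 = F & F = F
~(p3 ^ p2) | (p5 & p3) = F | F = F
p5 <-> p4 = F <-> T = F
(p5 <-> p4) & p6 = F & T = F
(~(p3 ^ p2) | (p5 & p3)) -> ((p5 <-> p4) & p6) = F -> F = T
((~(p3 ^ p2) | (p5 & p3)) -> ((p5 <-> p4) & p6)) ^ p6 = T ^ T = F
p1 -> (((~(p3 ^ p2) | (p5 & p3)) -> ((p5 <-> p4) & p6)) ^ p6) = T -> F = F
(((p1 <-> p4) -> (p4 -> p1)) -> ((p4 -> (p1 | p2)) <-> p2)) <-> (p1 -> (((~(p3 ^ p2) | (p5 & p3)) -> ((p5 <-> p4) & p6)) ^ p6)) = T <-> F = F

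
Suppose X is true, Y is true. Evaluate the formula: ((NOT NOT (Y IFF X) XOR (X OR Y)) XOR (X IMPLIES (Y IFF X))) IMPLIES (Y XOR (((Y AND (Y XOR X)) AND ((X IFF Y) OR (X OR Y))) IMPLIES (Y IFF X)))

F

Y IFF X = T IFF T = T
NOT (Y IFF X) = NOT T = F
NOT NOT (Y IFF X) = NOT F = T
X OR Y = T OR T = T
NOT NOT (Y IFF X) XOR (X OR Y) = T XOR T = F
Y IFF X = T IFF T = T
X IMPLIES (Y IFF X) = T IMPLIES T = T
(NOT NOT (Y IFF X) XOR (X OR Y)) XOR (X IMPLIES (Y IFF X)) = F XOR T = T
Y XOR X = T XOR T = F
Y AND (Y XOR X) = T AND F = F
X IFF Y = T IFF T = T
X OR Y = T OR T = T
(X IFF Y) OR (X OR Y) = T OR T = T
(Y AND (Y XOR X)) AND ((X IFF Y) OR (X OR Y)) = F AND T = F
Y IFF X = T IFF T = T
((Y AND (Y XOR X)) AND ((X IFF Y) OR (X OR Y))) IMPLIES (Y IFF X) = F IMPLIES T = T
Y XOR (((Y AND (Y XOR X)) AND ((X IFF Y) OR (X OR Y))) IMPLIES (Y IFF X)) = T XOR T = F
((NOT NOT (Y IFF X) XOR (X OR Y)) XOR (X IMPLIES (Y IFF X))) IMPLIES (Y XOR (((Y AND (Y XOR X)) AND ((X IFF Y) OR (X OR Y))) IMPLIES (Y IFF X))) = T IMPLIES F = F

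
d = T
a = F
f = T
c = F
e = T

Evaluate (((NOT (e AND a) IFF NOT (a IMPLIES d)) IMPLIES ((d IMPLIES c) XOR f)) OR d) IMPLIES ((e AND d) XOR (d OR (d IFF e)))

F

e AND a = T AND F = F
NOT (e AND a) = NOT F = T
a IMPLIES d = F IMPLIES T = T
NOT (a IMPLIES d) = NOT T = F
NOT (e AND a) IFF NOT (a IMPLIES d) = T IFF F = F
d IMPLIES c = T IMPLIES F = F
(d IMPLIES c) XOR f = F XOR T = T
(NOT (e AND a) IFF NOT (a IMPLIES d)) IMPLIES ((d IMPLIES c) XOR f) = F IMPLIES T = T
((NOT (e AND a) IFF NOT (a IMPLIES d)) IMPLIES ((d IMPLIES c) XOR f)) OR d = T OR T = T
e AND d = T AND T = T
d IFF e = T IFF T = T
d OR (d IFF e) = T OR T = T
(e AND d) XOR (d OR (d IFF e)) = T XOR T = F
(((NOT (e AND a) IFF NOT (a IMPLIES d)) IMPLIES ((d IMPLIES c) XOR f)) OR d) IMPLIES ((e AND d) XOR (d OR (d IFF e))) = T IMPLIES F = F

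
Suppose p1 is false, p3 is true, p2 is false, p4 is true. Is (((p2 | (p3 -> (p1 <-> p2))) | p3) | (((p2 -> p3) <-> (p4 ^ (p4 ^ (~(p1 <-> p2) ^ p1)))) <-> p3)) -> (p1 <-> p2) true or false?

Substituting p1=0, p3=1, p2=0, p4=1:
p1 <-> p2 = 0 <-> 0 = 1
p3 -> (p1 <-> p2) = 1 -> 1 = 1
p2 | (p3 -> (p1 <-> p2)) = 0 | 1 = 1
(p2 | (p3 -> (p1 <-> p2))) | p3 = 1 | 1 = 1
p2 -> p3 = 0 -> 1 = 1
p1 <-> p2 = 0 <-> 0 = 1
~(p1 <-> p2) = ~1 = 0
~(p1 <-> p2) ^ p1 = 0 ^ 0 = 0
p4 ^ (~(p1 <-> p2) ^ p1) = 1 ^ 0 = 1
p4 ^ (p4 ^ (~(p1 <-> p2) ^ p1)) = 1 ^ 1 = 0
(p2 -> p3) <-> (p4 ^ (p4 ^ (~(p1 <-> p2) ^ p1))) = 1 <-> 0 = 0
((p2 -> p3) <-> (p4 ^ (p4 ^ (~(p1 <-> p2) ^ p1)))) <-> p3 = 0 <-> 1 = 0
((p2 | (p3 -> (p1 <-> p2))) | p3) | (((p2 -> p3) <-> (p4 ^ (p4 ^ (~(p1 <-> p2) ^ p1)))) <-> p3) = 1 | 0 = 1
p1 <-> p2 = 0 <-> 0 = 1
(((p2 | (p3 -> (p1 <-> p2))) | p3) | (((p2 -> p3) <-> (p4 ^ (p4 ^ (~(p1 <-> p2) ^ p1)))) <-> p3)) -> (p1 <-> p2) = 1 -> 1 = 1

1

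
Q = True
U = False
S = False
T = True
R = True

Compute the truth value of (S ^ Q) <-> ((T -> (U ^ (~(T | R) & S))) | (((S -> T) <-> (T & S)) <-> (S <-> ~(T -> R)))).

Substituting Q=True, U=False, S=False, T=True, R=True:
S ^ Q = False ^ True = True
T | R = True | True = True
~(T | R) = ~True = False
~(T | R) & S = False & False = False
U ^ (~(T | R) & S) = False ^ False = False
T -> (U ^ (~(T | R) & S)) = True -> False = False
S -> T = False -> True = True
T & S = True & False = False
(S -> T) <-> (T & S) = True <-> False = False
T -> R = True -> True = True
~(T -> R) = ~True = False
S <-> ~(T -> R) = False <-> False = True
((S -> T) <-> (T & S)) <-> (S <-> ~(T -> R)) = False <-> True = False
(T -> (U ^ (~(T | R) & S))) | (((S -> T) <-> (T & S)) <-> (S <-> ~(T -> R))) = False | False = False
(S ^ Q) <-> ((T -> (U ^ (~(T | R) & S))) | (((S -> T) <-> (T & S)) <-> (S <-> ~(T -> R)))) = True <-> False = False

False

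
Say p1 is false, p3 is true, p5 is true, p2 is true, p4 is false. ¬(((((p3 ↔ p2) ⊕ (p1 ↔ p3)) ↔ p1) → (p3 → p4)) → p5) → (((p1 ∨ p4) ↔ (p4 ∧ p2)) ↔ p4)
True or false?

True

p3 ↔ p2 = True ↔ True = True
p1 ↔ p3 = False ↔ True = False
(p3 ↔ p2) ⊕ (p1 ↔ p3) = True ⊕ False = True
((p3 ↔ p2) ⊕ (p1 ↔ p3)) ↔ p1 = True ↔ False = False
p3 → p4 = True → False = False
(((p3 ↔ p2) ⊕ (p1 ↔ p3)) ↔ p1) → (p3 → p4) = False → False = True
((((p3 ↔ p2) ⊕ (p1 ↔ p3)) ↔ p1) → (p3 → p4)) → p5 = True → True = True
¬(((((p3 ↔ p2) ⊕ (p1 ↔ p3)) ↔ p1) → (p3 → p4)) → p5) = ¬True = False
p1 ∨ p4 = False ∨ False = False
p4 ∧ p2 = False ∧ True = False
(p1 ∨ p4) ↔ (p4 ∧ p2) = False ↔ False = True
((p1 ∨ p4) ↔ (p4 ∧ p2)) ↔ p4 = True ↔ False = False
¬(((((p3 ↔ p2) ⊕ (p1 ↔ p3)) ↔ p1) → (p3 → p4)) → p5) → (((p1 ∨ p4) ↔ (p4 ∧ p2)) ↔ p4) = False → False = True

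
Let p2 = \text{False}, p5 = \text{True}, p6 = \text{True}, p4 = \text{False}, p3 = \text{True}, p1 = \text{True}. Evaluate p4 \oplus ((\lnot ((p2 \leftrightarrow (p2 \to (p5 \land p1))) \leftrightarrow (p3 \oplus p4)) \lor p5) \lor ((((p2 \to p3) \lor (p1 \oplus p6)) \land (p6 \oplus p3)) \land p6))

\text{True}

p5 \land p1 = \text{True} \land \text{True} = \text{True}
p2 \to (p5 \land p1) = \text{False} \to \text{True} = \text{True}
p2 \leftrightarrow (p2 \to (p5 \land p1)) = \text{False} \leftrightarrow \text{True} = \text{False}
p3 \oplus p4 = \text{True} \oplus \text{False} = \text{True}
(p2 \leftrightarrow (p2 \to (p5 \land p1))) \leftrightarrow (p3 \oplus p4) = \text{False} \leftrightarrow \text{True} = \text{False}
\lnot ((p2 \leftrightarrow (p2 \to (p5 \land p1))) \leftrightarrow (p3 \oplus p4)) = \lnot \text{False} = \text{True}
\lnot ((p2 \leftrightarrow (p2 \to (p5 \land p1))) \leftrightarrow (p3 \oplus p4)) \lor p5 = \text{True} \lor \text{True} = \text{True}
p2 \to p3 = \text{False} \to \text{True} = \text{True}
p1 \oplus p6 = \text{True} \oplus \text{True} = \text{False}
(p2 \to p3) \lor (p1 \oplus p6) = \text{True} \lor \text{False} = \text{True}
p6 \oplus p3 = \text{True} \oplus \text{True} = \text{False}
((p2 \to p3) \lor (p1 \oplus p6)) \land (p6 \oplus p3) = \text{True} \land \text{False} = \text{False}
(((p2 \to p3) \lor (p1 \oplus p6)) \land (p6 \oplus p3)) \land p6 = \text{False} \land \text{True} = \text{False}
(\lnot ((p2 \leftrightarrow (p2 \to (p5 \land p1))) \leftrightarrow (p3 \oplus p4)) \lor p5) \lor ((((p2 \to p3) \lor (p1 \oplus p6)) \land (p6 \oplus p3)) \land p6) = \text{True} \lor \text{False} = \text{True}
p4 \oplus ((\lnot ((p2 \leftrightarrow (p2 \to (p5 \land p1))) \leftrightarrow (p3 \oplus p4)) \lor p5) \lor ((((p2 \to p3) \lor (p1 \oplus p6)) \land (p6 \oplus p3)) \land p6)) = \text{False} \oplus \text{True} = \text{True}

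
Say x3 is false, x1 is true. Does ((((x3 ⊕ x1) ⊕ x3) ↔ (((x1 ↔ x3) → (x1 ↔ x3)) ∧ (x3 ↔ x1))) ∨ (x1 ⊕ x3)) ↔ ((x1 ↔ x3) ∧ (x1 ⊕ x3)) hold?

Substituting x3=F, x1=T:
x3 ⊕ x1 = F ⊕ T = T
(x3 ⊕ x1) ⊕ x3 = T ⊕ F = T
x1 ↔ x3 = T ↔ F = F
x1 ↔ x3 = T ↔ F = F
(x1 ↔ x3) → (x1 ↔ x3) = F → F = T
x3 ↔ x1 = F ↔ T = F
((x1 ↔ x3) → (x1 ↔ x3)) ∧ (x3 ↔ x1) = T ∧ F = F
((x3 ⊕ x1) ⊕ x3) ↔ (((x1 ↔ x3) → (x1 ↔ x3)) ∧ (x3 ↔ x1)) = T ↔ F = F
x1 ⊕ x3 = T ⊕ F = T
(((x3 ⊕ x1) ⊕ x3) ↔ (((x1 ↔ x3) → (x1 ↔ x3)) ∧ (x3 ↔ x1))) ∨ (x1 ⊕ x3) = F ∨ T = T
x1 ↔ x3 = T ↔ F = F
x1 ⊕ x3 = T ⊕ F = T
(x1 ↔ x3) ∧ (x1 ⊕ x3) = F ∧ T = F
((((x3 ⊕ x1) ⊕ x3) ↔ (((x1 ↔ x3) → (x1 ↔ x3)) ∧ (x3 ↔ x1))) ∨ (x1 ⊕ x3)) ↔ ((x1 ↔ x3) ∧ (x1 ⊕ x3)) = T ↔ F = F

F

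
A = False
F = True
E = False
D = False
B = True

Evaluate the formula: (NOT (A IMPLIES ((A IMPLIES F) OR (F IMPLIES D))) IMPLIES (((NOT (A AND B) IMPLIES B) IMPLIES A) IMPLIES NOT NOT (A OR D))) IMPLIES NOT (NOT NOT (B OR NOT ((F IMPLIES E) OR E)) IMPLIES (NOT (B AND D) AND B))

False

Substituting A=False, F=True, E=False, D=False, B=True:
A IMPLIES F = False IMPLIES True = True
F IMPLIES D = True IMPLIES False = False
(A IMPLIES F) OR (F IMPLIES D) = True OR False = True
A IMPLIES ((A IMPLIES F) OR (F IMPLIES D)) = False IMPLIES True = True
NOT (A IMPLIES ((A IMPLIES F) OR (F IMPLIES D))) = NOT True = False
A AND B = False AND True = False
NOT (A AND B) = NOT False = True
NOT (A AND B) IMPLIES B = True IMPLIES True = True
(NOT (A AND B) IMPLIES B) IMPLIES A = True IMPLIES False = False
A OR D = False OR False = False
NOT (A OR D) = NOT False = True
NOT NOT (A OR D) = NOT True = False
((NOT (A AND B) IMPLIES B) IMPLIES A) IMPLIES NOT NOT (A OR D) = False IMPLIES False = True
NOT (A IMPLIES ((A IMPLIES F) OR (F IMPLIES D))) IMPLIES (((NOT (A AND B) IMPLIES B) IMPLIES A) IMPLIES NOT NOT (A OR D)) = False IMPLIES True = True
F IMPLIES E = True IMPLIES False = False
(F IMPLIES E) OR E = False OR False = False
NOT ((F IMPLIES E) OR E) = NOT False = True
B OR NOT ((F IMPLIES E) OR E) = True OR True = True
NOT (B OR NOT ((F IMPLIES E) OR E)) = NOT True = False
NOT NOT (B OR NOT ((F IMPLIES E) OR E)) = NOT False = True
B AND D = True AND False = False
NOT (B AND D) = NOT False = True
NOT (B AND D) AND B = True AND True = True
NOT NOT (B OR NOT ((F IMPLIES E) OR E)) IMPLIES (NOT (B AND D) AND B) = True IMPLIES True = True
NOT (NOT NOT (B OR NOT ((F IMPLIES E) OR E)) IMPLIES (NOT (B AND D) AND B)) = NOT True = False
(NOT (A IMPLIES ((A IMPLIES F) OR (F IMPLIES D))) IMPLIES (((NOT (A AND B) IMPLIES B) IMPLIES A) IMPLIES NOT NOT (A OR D))) IMPLIES NOT (NOT NOT (B OR NOT ((F IMPLIES E) OR E)) IMPLIES (NOT (B AND D) AND B)) = True IMPLIES False = False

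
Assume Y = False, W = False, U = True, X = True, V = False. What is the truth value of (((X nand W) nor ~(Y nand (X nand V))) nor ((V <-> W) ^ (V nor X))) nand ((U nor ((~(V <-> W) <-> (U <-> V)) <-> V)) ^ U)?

True

X nand W = True nand False = True
X nand V = True nand False = True
Y nand (X nand V) = False nand True = True
~(Y nand (X nand V)) = ~True = False
(X nand W) nor ~(Y nand (X nand V)) = True nor False = False
V <-> W = False <-> False = True
V nor X = False nor True = False
(V <-> W) ^ (V nor X) = True ^ False = True
((X nand W) nor ~(Y nand (X nand V))) nor ((V <-> W) ^ (V nor X)) = False nor True = False
V <-> W = False <-> False = True
~(V <-> W) = ~True = False
U <-> V = True <-> False = False
~(V <-> W) <-> (U <-> V) = False <-> False = True
(~(V <-> W) <-> (U <-> V)) <-> V = True <-> False = False
U nor ((~(V <-> W) <-> (U <-> V)) <-> V) = True nor False = False
(U nor ((~(V <-> W) <-> (U <-> V)) <-> V)) ^ U = False ^ True = True
(((X nand W) nor ~(Y nand (X nand V))) nor ((V <-> W) ^ (V nor X))) nand ((U nor ((~(V <-> W) <-> (U <-> V)) <-> V)) ^ U) = False nand True = True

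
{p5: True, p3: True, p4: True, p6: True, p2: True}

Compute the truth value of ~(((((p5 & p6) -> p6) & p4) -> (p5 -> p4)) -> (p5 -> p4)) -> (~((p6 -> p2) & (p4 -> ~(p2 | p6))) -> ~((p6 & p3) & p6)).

True

Substituting p5=True, p3=True, p4=True, p6=True, p2=True:
p5 & p6 = True & True = True
(p5 & p6) -> p6 = True -> True = True
((p5 & p6) -> p6) & p4 = True & True = True
p5 -> p4 = True -> True = True
(((p5 & p6) -> p6) & p4) -> (p5 -> p4) = True -> True = True
p5 -> p4 = True -> True = True
((((p5 & p6) -> p6) & p4) -> (p5 -> p4)) -> (p5 -> p4) = True -> True = True
~(((((p5 & p6) -> p6) & p4) -> (p5 -> p4)) -> (p5 -> p4)) = ~True = False
p6 -> p2 = True -> True = True
p2 | p6 = True | True = True
~(p2 | p6) = ~True = False
p4 -> ~(p2 | p6) = True -> False = False
(p6 -> p2) & (p4 -> ~(p2 | p6)) = True & False = False
~((p6 -> p2) & (p4 -> ~(p2 | p6))) = ~False = True
p6 & p3 = True & True = True
(p6 & p3) & p6 = True & True = True
~((p6 & p3) & p6) = ~True = False
~((p6 -> p2) & (p4 -> ~(p2 | p6))) -> ~((p6 & p3) & p6) = True -> False = False
~(((((p5 & p6) -> p6) & p4) -> (p5 -> p4)) -> (p5 -> p4)) -> (~((p6 -> p2) & (p4 -> ~(p2 | p6))) -> ~((p6 & p3) & p6)) = False -> False = True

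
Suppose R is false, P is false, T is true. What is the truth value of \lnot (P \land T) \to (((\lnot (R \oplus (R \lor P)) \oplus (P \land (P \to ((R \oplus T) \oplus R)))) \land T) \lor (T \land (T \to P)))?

\text{True}

P \land T = \text{False} \land \text{True} = \text{False}
\lnot (P \land T) = \lnot \text{False} = \text{True}
R \lor P = \text{False} \lor \text{False} = \text{False}
R \oplus (R \lor P) = \text{False} \oplus \text{False} = \text{False}
\lnot (R \oplus (R \lor P)) = \lnot \text{False} = \text{True}
R \oplus T = \text{False} \oplus \text{True} = \text{True}
(R \oplus T) \oplus R = \text{True} \oplus \text{False} = \text{True}
P \to ((R \oplus T) \oplus R) = \text{False} \to \text{True} = \text{True}
P \land (P \to ((R \oplus T) \oplus R)) = \text{False} \land \text{True} = \text{False}
\lnot (R \oplus (R \lor P)) \oplus (P \land (P \to ((R \oplus T) \oplus R))) = \text{True} \oplus \text{False} = \text{True}
(\lnot (R \oplus (R \lor P)) \oplus (P \land (P \to ((R \oplus T) \oplus R)))) \land T = \text{True} \land \text{True} = \text{True}
T \to P = \text{True} \to \text{False} = \text{False}
T \land (T \to P) = \text{True} \land \text{False} = \text{False}
((\lnot (R \oplus (R \lor P)) \oplus (P \land (P \to ((R \oplus T) \oplus R)))) \land T) \lor (T \land (T \to P)) = \text{True} \lor \text{False} = \text{True}
\lnot (P \land T) \to (((\lnot (R \oplus (R \lor P)) \oplus (P \land (P \to ((R \oplus T) \oplus R)))) \land T) \lor (T \land (T \to P))) = \text{True} \to \text{True} = \text{True}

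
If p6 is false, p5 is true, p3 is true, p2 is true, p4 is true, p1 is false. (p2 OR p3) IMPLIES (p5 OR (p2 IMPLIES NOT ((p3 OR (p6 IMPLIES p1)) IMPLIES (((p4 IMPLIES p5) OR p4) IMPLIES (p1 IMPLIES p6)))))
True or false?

Substituting p6=false, p5=true, p3=true, p2=true, p4=true, p1=false:
p2 OR p3 = true OR true = true
p6 IMPLIES p1 = false IMPLIES false = true
p3 OR (p6 IMPLIES p1) = true OR true = true
p4 IMPLIES p5 = true IMPLIES true = true
(p4 IMPLIES p5) OR p4 = true OR true = true
p1 IMPLIES p6 = false IMPLIES false = true
((p4 IMPLIES p5) OR p4) IMPLIES (p1 IMPLIES p6) = true IMPLIES true = true
(p3 OR (p6 IMPLIES p1)) IMPLIES (((p4 IMPLIES p5) OR p4) IMPLIES (p1 IMPLIES p6)) = true IMPLIES true = true
NOT ((p3 OR (p6 IMPLIES p1)) IMPLIES (((p4 IMPLIES p5) OR p4) IMPLIES (p1 IMPLIES p6))) = NOT true = false
p2 IMPLIES NOT ((p3 OR (p6 IMPLIES p1)) IMPLIES (((p4 IMPLIES p5) OR p4) IMPLIES (p1 IMPLIES p6))) = true IMPLIES false = false
p5 OR (p2 IMPLIES NOT ((p3 OR (p6 IMPLIES p1)) IMPLIES (((p4 IMPLIES p5) OR p4) IMPLIES (p1 IMPLIES p6)))) = true OR false = true
(p2 OR p3) IMPLIES (p5 OR (p2 IMPLIES NOT ((p3 OR (p6 IMPLIES p1)) IMPLIES (((p4 IMPLIES p5) OR p4) IMPLIES (p1 IMPLIES p6))))) = true IMPLIES true = true

true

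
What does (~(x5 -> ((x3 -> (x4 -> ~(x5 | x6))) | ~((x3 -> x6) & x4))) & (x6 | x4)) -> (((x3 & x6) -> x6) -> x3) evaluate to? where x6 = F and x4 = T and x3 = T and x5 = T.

T

x5 | x6 = T | F = T
~(x5 | x6) = ~T = F
x4 -> ~(x5 | x6) = T -> F = F
x3 -> (x4 -> ~(x5 | x6)) = T -> F = F
x3 -> x6 = T -> F = F
(x3 -> x6) & x4 = F & T = F
~((x3 -> x6) & x4) = ~F = T
(x3 -> (x4 -> ~(x5 | x6))) | ~((x3 -> x6) & x4) = F | T = T
x5 -> ((x3 -> (x4 -> ~(x5 | x6))) | ~((x3 -> x6) & x4)) = T -> T = T
~(x5 -> ((x3 -> (x4 -> ~(x5 | x6))) | ~((x3 -> x6) & x4))) = ~T = F
x6 | x4 = F | T = T
~(x5 -> ((x3 -> (x4 -> ~(x5 | x6))) | ~((x3 -> x6) & x4))) & (x6 | x4) = F & T = F
x3 & x6 = T & F = F
(x3 & x6) -> x6 = F -> F = T
((x3 & x6) -> x6) -> x3 = T -> T = T
(~(x5 -> ((x3 -> (x4 -> ~(x5 | x6))) | ~((x3 -> x6) & x4))) & (x6 | x4)) -> (((x3 & x6) -> x6) -> x3) = F -> T = T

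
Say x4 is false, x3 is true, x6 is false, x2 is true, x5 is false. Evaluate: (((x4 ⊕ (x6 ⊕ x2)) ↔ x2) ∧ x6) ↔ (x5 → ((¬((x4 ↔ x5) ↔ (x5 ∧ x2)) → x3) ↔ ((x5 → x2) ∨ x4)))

F

Substituting x4=F, x3=T, x6=F, x2=T, x5=F:
x6 ⊕ x2 = F ⊕ T = T
x4 ⊕ (x6 ⊕ x2) = F ⊕ T = T
(x4 ⊕ (x6 ⊕ x2)) ↔ x2 = T ↔ T = T
((x4 ⊕ (x6 ⊕ x2)) ↔ x2) ∧ x6 = T ∧ F = F
x4 ↔ x5 = F ↔ F = T
x5 ∧ x2 = F ∧ T = F
(x4 ↔ x5) ↔ (x5 ∧ x2) = T ↔ F = F
¬((x4 ↔ x5) ↔ (x5 ∧ x2)) = ¬F = T
¬((x4 ↔ x5) ↔ (x5 ∧ x2)) → x3 = T → T = T
x5 → x2 = F → T = T
(x5 → x2) ∨ x4 = T ∨ F = T
(¬((x4 ↔ x5) ↔ (x5 ∧ x2)) → x3) ↔ ((x5 → x2) ∨ x4) = T ↔ T = T
x5 → ((¬((x4 ↔ x5) ↔ (x5 ∧ x2)) → x3) ↔ ((x5 → x2) ∨ x4)) = F → T = T
(((x4 ⊕ (x6 ⊕ x2)) ↔ x2) ∧ x6) ↔ (x5 → ((¬((x4 ↔ x5) ↔ (x5 ∧ x2)) → x3) ↔ ((x5 → x2) ∨ x4))) = F ↔ T = F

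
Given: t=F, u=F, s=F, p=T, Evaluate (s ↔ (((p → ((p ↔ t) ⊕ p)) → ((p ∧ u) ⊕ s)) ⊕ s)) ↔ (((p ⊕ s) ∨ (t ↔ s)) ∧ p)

T

p ↔ t = T ↔ F = F
(p ↔ t) ⊕ p = F ⊕ T = T
p → ((p ↔ t) ⊕ p) = T → T = T
p ∧ u = T ∧ F = F
(p ∧ u) ⊕ s = F ⊕ F = F
(p → ((p ↔ t) ⊕ p)) → ((p ∧ u) ⊕ s) = T → F = F
((p → ((p ↔ t) ⊕ p)) → ((p ∧ u) ⊕ s)) ⊕ s = F ⊕ F = F
s ↔ (((p → ((p ↔ t) ⊕ p)) → ((p ∧ u) ⊕ s)) ⊕ s) = F ↔ F = T
p ⊕ s = T ⊕ F = T
t ↔ s = F ↔ F = T
(p ⊕ s) ∨ (t ↔ s) = T ∨ T = T
((p ⊕ s) ∨ (t ↔ s)) ∧ p = T ∧ T = T
(s ↔ (((p → ((p ↔ t) ⊕ p)) → ((p ∧ u) ⊕ s)) ⊕ s)) ↔ (((p ⊕ s) ∨ (t ↔ s)) ∧ p) = T ↔ T = T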